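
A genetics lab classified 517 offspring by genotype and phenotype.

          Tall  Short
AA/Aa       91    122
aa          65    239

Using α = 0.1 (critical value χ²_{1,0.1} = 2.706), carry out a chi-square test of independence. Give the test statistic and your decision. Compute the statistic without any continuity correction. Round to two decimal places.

Row totals: 213, 304. Column totals: 156, 361. Grand total N = 517.
Expected counts (row total × column total / N):
  AA/Aa, Tall: 213×156/517 = 64.271
  AA/Aa, Short: 213×361/517 = 148.729
  aa, Tall: 304×156/517 = 91.729
  aa, Short: 304×361/517 = 212.271
Contributions (O − E)²/E:
  (91 − 64.271)²/64.271 = 11.1160
  (122 − 148.729)²/148.729 = 4.8036
  (65 − 91.729)²/91.729 = 7.7886
  (239 − 212.271)²/212.271 = 3.3657
χ² = 11.1160 + 4.8036 + 7.7886 + 3.3657 = 27.07
df = (2−1)(2−1) = 1. Since 27.07 > 2.706, reject the null hypothesis of independence at α = 0.1.

27.07; reject H₀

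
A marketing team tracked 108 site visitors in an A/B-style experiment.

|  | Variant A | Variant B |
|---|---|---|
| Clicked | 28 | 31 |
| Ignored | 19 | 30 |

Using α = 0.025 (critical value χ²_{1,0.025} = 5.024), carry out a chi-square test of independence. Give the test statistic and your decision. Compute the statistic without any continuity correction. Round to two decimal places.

0.82; fail to reject H₀

Row totals: 59, 49. Column totals: 47, 61. Grand total N = 108.
Expected counts (row total × column total / N):
  Clicked, Variant A: 59×47/108 = 25.676
  Clicked, Variant B: 59×61/108 = 33.324
  Ignored, Variant A: 49×47/108 = 21.324
  Ignored, Variant B: 49×61/108 = 27.676
Contributions (O − E)²/E:
  (28 − 25.676)²/25.676 = 0.2104
  (31 − 33.324)²/33.324 = 0.1621
  (19 − 21.324)²/21.324 = 0.2533
  (30 − 27.676)²/27.676 = 0.1952
χ² = 0.2104 + 0.1621 + 0.2533 + 0.1952 = 0.82
df = (2−1)(2−1) = 1. Since 0.82 < 5.024, fail to reject the null hypothesis of independence at α = 0.025.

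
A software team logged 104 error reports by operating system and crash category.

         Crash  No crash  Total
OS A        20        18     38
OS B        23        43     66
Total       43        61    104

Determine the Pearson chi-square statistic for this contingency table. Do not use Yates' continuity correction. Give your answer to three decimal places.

3.145

Grand total N = 104.
Expected counts (row total × column total / N):
  OS A, Crash: 38×43/104 = 15.7115
  OS A, No crash: 38×61/104 = 22.2885
  OS B, Crash: 66×43/104 = 27.2885
  OS B, No crash: 66×61/104 = 38.7115
Contributions (O − E)²/E:
  (20 − 15.7115)²/15.7115 = 1.1706
  (18 − 22.2885)²/22.2885 = 0.8251
  (23 − 27.2885)²/27.2885 = 0.6740
  (43 − 38.7115)²/38.7115 = 0.4751
χ² = 1.1706 + 0.8251 + 0.6740 + 0.4751 = 3.145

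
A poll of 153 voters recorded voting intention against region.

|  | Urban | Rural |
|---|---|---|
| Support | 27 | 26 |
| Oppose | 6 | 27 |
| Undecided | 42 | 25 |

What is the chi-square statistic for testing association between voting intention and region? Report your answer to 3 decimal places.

17.644

Row totals: 53, 33, 67. Column totals: 75, 78. Grand total N = 153.
Expected counts (row total × column total / N):
  Support, Urban: 53×75/153 = 25.9804
  Support, Rural: 53×78/153 = 27.0196
  Oppose, Urban: 33×75/153 = 16.1765
  Oppose, Rural: 33×78/153 = 16.8235
  Undecided, Urban: 67×75/153 = 32.8431
  Undecided, Rural: 67×78/153 = 34.1569
Contributions (O − E)²/E:
  (27 − 25.9804)²/25.9804 = 0.0400
  (26 − 27.0196)²/27.0196 = 0.0385
  (6 − 16.1765)²/16.1765 = 6.4020
  (27 − 16.8235)²/16.8235 = 6.1557
  (42 − 32.8431)²/32.8431 = 2.5530
  (25 − 34.1569)²/34.1569 = 2.4548
χ² = 0.0400 + 0.0385 + 6.4020 + 6.1557 + 2.5530 + 2.4548 = 17.644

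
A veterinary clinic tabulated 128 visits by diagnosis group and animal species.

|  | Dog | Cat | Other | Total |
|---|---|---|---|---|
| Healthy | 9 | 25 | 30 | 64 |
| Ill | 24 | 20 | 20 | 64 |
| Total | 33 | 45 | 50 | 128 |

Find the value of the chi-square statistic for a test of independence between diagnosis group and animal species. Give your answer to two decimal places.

9.37

Grand total N = 128.
Expected counts (row total × column total / N):
  Healthy, Dog: 64×33/128 = 16.500
  Healthy, Cat: 64×45/128 = 22.500
  Healthy, Other: 64×50/128 = 25.000
  Ill, Dog: 64×33/128 = 16.500
  Ill, Cat: 64×45/128 = 22.500
  Ill, Other: 64×50/128 = 25.000
Contributions (O − E)²/E:
  (9 − 16.500)²/16.500 = 3.4091
  (25 − 22.500)²/22.500 = 0.2778
  (30 − 25.000)²/25.000 = 1.0000
  (24 − 16.500)²/16.500 = 3.4091
  (20 − 22.500)²/22.500 = 0.2778
  (20 − 25.000)²/25.000 = 1.0000
χ² = 3.4091 + 0.2778 + 1.0000 + 3.4091 + 0.2778 + 1.0000 = 9.37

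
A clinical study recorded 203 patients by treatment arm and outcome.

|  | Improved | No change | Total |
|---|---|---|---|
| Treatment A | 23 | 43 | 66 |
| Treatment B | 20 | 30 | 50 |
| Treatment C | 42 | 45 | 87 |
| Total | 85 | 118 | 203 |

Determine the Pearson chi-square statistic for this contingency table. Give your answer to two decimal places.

Grand total N = 203.
Expected counts (row total × column total / N):
  Treatment A, Improved: 66×85/203 = 27.635
  Treatment A, No change: 66×118/203 = 38.365
  Treatment B, Improved: 50×85/203 = 20.936
  Treatment B, No change: 50×118/203 = 29.064
  Treatment C, Improved: 87×85/203 = 36.429
  Treatment C, No change: 87×118/203 = 50.571
Contributions (O − E)²/E:
  (23 − 27.635)²/27.635 = 0.7774
  (43 − 38.365)²/38.365 = 0.5600
  (20 − 20.936)²/20.936 = 0.0418
  (30 − 29.064)²/29.064 = 0.0301
  (42 − 36.429)²/36.429 = 0.8520
  (45 − 50.571)²/50.571 = 0.6137
χ² = 0.7774 + 0.5600 + 0.0418 + 0.0301 + 0.8520 + 0.6137 = 2.88

2.88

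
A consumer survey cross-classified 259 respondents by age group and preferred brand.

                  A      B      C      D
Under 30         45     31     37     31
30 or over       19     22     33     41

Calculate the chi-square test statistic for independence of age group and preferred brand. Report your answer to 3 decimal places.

Row totals: 144, 115. Column totals: 64, 53, 70, 72. Grand total N = 259.
Expected counts (row total × column total / N):
  Under 30, A: 144×64/259 = 35.5830
  Under 30, B: 144×53/259 = 29.4672
  Under 30, C: 144×70/259 = 38.9189
  Under 30, D: 144×72/259 = 40.0309
  30 or over, A: 115×64/259 = 28.4170
  30 or over, B: 115×53/259 = 23.5328
  30 or over, C: 115×70/259 = 31.0811
  30 or over, D: 115×72/259 = 31.9691
Contributions (O − E)²/E:
  (45 − 35.5830)²/35.5830 = 2.4922
  (31 − 29.4672)²/29.4672 = 0.0797
  (37 − 38.9189)²/38.9189 = 0.0946
  (31 − 40.0309)²/40.0309 = 2.0374
  (19 − 28.4170)²/28.4170 = 3.1207
  (22 − 23.5328)²/23.5328 = 0.0998
  (33 − 31.0811)²/31.0811 = 0.1185
  (41 − 31.9691)²/31.9691 = 2.5511
χ² = 2.4922 + 0.0797 + 0.0946 + 2.0374 + 3.1207 + 0.0998 + 0.1185 + 2.5511 = 10.594

10.594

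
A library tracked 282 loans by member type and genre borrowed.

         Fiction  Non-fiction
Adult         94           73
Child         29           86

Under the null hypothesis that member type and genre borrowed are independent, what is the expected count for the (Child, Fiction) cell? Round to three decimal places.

Row total (Child) = 115; column total (Fiction) = 123; grand total N = 282.
Expected count = (row total × column total) / N = 115 × 123 / 282 = 50.160.

50.160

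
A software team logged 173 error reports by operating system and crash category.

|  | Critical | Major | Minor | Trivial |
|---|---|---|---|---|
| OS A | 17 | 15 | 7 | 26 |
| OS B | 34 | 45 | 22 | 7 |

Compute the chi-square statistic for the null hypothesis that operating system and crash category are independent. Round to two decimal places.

Row totals: 65, 108. Column totals: 51, 60, 29, 33. Grand total N = 173.
Expected counts (row total × column total / N):
  OS A, Critical: 65×51/173 = 19.1618
  OS A, Major: 65×60/173 = 22.5434
  OS A, Minor: 65×29/173 = 10.8960
  OS A, Trivial: 65×33/173 = 12.3988
  OS B, Critical: 108×51/173 = 31.8382
  OS B, Major: 108×60/173 = 37.4566
  OS B, Minor: 108×29/173 = 18.1040
  OS B, Trivial: 108×33/173 = 20.6012
Contributions (O − E)²/E:
  (17 − 19.1618)²/19.1618 = 0.2439
  (15 − 22.5434)²/22.5434 = 2.5241
  (7 − 10.8960)²/10.8960 = 1.3931
  (26 − 12.3988)²/12.3988 = 14.9202
  (34 − 31.8382)²/31.8382 = 0.1468
  (45 − 37.4566)²/37.4566 = 1.5192
  (22 − 18.1040)²/18.1040 = 0.8384
  (7 − 20.6012)²/20.6012 = 8.9797
χ² = 0.2439 + 2.5241 + 1.3931 + 14.9202 + 0.1468 + 1.5192 + 0.8384 + 8.9797 = 30.57

30.57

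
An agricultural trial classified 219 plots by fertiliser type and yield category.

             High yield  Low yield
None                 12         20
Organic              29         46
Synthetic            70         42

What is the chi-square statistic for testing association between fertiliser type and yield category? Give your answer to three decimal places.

12.815

Row totals: 32, 75, 112. Column totals: 111, 108. Grand total N = 219.
Expected counts (row total × column total / N):
  None, High yield: 32×111/219 = 16.2192
  None, Low yield: 32×108/219 = 15.7808
  Organic, High yield: 75×111/219 = 38.0137
  Organic, Low yield: 75×108/219 = 36.9863
  Synthetic, High yield: 112×111/219 = 56.7671
  Synthetic, Low yield: 112×108/219 = 55.2329
Contributions (O − E)²/E:
  (12 − 16.2192)²/16.2192 = 1.0976
  (20 − 15.7808)²/15.7808 = 1.1281
  (29 − 38.0137)²/38.0137 = 2.1373
  (46 − 36.9863)²/36.9863 = 2.1967
  (70 − 56.7671)²/56.7671 = 3.0847
  (42 − 55.2329)²/55.2329 = 3.1704
χ² = 1.0976 + 1.1281 + 2.1373 + 2.1967 + 3.0847 + 3.1704 = 12.815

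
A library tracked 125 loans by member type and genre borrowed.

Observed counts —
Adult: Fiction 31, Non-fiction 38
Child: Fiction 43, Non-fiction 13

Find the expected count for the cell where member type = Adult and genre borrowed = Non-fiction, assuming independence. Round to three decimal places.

Row total (Adult) = 69; column total (Non-fiction) = 51; grand total N = 125.
Expected count = (row total × column total) / N = 69 × 51 / 125 = 28.152.

28.152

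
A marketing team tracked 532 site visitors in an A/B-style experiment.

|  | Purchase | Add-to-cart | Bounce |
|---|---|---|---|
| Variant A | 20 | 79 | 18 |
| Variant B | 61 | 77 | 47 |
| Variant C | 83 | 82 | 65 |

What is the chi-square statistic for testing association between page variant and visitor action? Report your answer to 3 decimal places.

Row totals: 117, 185, 230. Column totals: 164, 238, 130. Grand total N = 532.
Expected counts (row total × column total / N):
  Variant A, Purchase: 117×164/532 = 36.0677
  Variant A, Add-to-cart: 117×238/532 = 52.3421
  Variant A, Bounce: 117×130/532 = 28.5902
  Variant B, Purchase: 185×164/532 = 57.0301
  Variant B, Add-to-cart: 185×238/532 = 82.7632
  Variant B, Bounce: 185×130/532 = 45.2068
  Variant C, Purchase: 230×164/532 = 70.9023
  Variant C, Add-to-cart: 230×238/532 = 102.8947
  Variant C, Bounce: 230×130/532 = 56.2030
Contributions (O − E)²/E:
  (20 − 36.0677)²/36.0677 = 7.1580
  (79 − 52.3421)²/52.3421 = 13.5769
  (18 − 28.5902)²/28.5902 = 3.9228
  (61 − 57.0301)²/57.0301 = 0.2763
  (77 − 82.7632)²/82.7632 = 0.4013
  (47 − 45.2068)²/45.2068 = 0.0711
  (83 − 70.9023)²/70.9023 = 2.0642
  (82 − 102.8947)²/102.8947 = 4.2431
  (65 − 56.2030)²/56.2030 = 1.3769
χ² = 7.1580 + 13.5769 + 3.9228 + 0.2763 + 0.4013 + 0.0711 + 2.0642 + 4.2431 + 1.3769 = 33.091

33.091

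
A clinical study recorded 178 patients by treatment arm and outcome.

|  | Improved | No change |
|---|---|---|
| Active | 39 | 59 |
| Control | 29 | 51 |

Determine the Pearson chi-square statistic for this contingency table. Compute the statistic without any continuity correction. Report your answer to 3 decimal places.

0.235

Row totals: 98, 80. Column totals: 68, 110. Grand total N = 178.
Expected counts (row total × column total / N):
  Active, Improved: 98×68/178 = 37.4382
  Active, No change: 98×110/178 = 60.5618
  Control, Improved: 80×68/178 = 30.5618
  Control, No change: 80×110/178 = 49.4382
Contributions (O − E)²/E:
  (39 − 37.4382)²/37.4382 = 0.0652
  (59 − 60.5618)²/60.5618 = 0.0403
  (29 − 30.5618)²/30.5618 = 0.0798
  (51 − 49.4382)²/49.4382 = 0.0493
χ² = 0.0652 + 0.0403 + 0.0798 + 0.0493 = 0.235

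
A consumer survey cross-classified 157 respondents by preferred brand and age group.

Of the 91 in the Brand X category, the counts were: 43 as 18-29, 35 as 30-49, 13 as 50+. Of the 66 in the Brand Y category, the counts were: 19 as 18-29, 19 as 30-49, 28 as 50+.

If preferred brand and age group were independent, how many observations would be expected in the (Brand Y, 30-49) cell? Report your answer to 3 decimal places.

22.701

Row total (Brand Y) = 66; column total (30-49) = 54; grand total N = 157.
Expected count = (row total × column total) / N = 66 × 54 / 157 = 22.701.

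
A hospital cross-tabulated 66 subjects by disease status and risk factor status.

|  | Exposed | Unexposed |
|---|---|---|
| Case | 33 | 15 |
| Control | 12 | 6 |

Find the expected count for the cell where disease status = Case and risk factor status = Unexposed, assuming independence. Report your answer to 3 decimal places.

Row total (Case) = 48; column total (Unexposed) = 21; grand total N = 66.
Expected count = (row total × column total) / N = 48 × 21 / 66 = 15.273.

15.273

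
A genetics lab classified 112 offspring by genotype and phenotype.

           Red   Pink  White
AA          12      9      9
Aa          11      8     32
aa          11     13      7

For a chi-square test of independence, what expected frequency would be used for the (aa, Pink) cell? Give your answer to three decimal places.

Row total (aa) = 31; column total (Pink) = 30; grand total N = 112.
Expected count = (row total × column total) / N = 31 × 30 / 112 = 8.304.

8.304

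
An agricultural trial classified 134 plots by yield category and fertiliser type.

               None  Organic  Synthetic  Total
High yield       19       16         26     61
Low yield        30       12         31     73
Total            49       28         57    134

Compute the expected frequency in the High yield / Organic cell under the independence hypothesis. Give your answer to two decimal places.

Row total (High yield) = 61; column total (Organic) = 28; grand total N = 134.
Expected count = (row total × column total) / N = 61 × 28 / 134 = 12.75.

12.75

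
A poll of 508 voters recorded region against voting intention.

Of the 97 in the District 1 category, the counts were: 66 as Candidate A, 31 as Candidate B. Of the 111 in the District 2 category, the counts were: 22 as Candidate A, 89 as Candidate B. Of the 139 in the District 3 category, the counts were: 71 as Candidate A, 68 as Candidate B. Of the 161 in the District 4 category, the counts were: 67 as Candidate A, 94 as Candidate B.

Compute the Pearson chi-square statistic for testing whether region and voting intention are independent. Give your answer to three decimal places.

Row totals: 97, 111, 139, 161. Column totals: 226, 282. Grand total N = 508.
Expected counts (row total × column total / N):
  District 1, Candidate A: 97×226/508 = 43.153543
  District 1, Candidate B: 97×282/508 = 53.846457
  District 2, Candidate A: 111×226/508 = 49.381890
  District 2, Candidate B: 111×282/508 = 61.618110
  District 3, Candidate A: 139×226/508 = 61.838583
  District 3, Candidate B: 139×282/508 = 77.161417
  District 4, Candidate A: 161×226/508 = 71.625984
  District 4, Candidate B: 161×282/508 = 89.374016
Contributions (O − E)²/E:
  (66 − 43.153543)²/43.153543 = 12.0954
  (31 − 53.846457)²/53.846457 = 9.6935
  (22 − 49.381890)²/49.381890 = 15.1831
  (89 − 61.618110)²/61.618110 = 12.1680
  (71 − 61.838583)²/61.838583 = 1.3573
  (68 − 77.161417)²/77.161417 = 1.0877
  (67 − 71.625984)²/71.625984 = 0.2988
  (94 − 89.374016)²/89.374016 = 0.2394
χ² = 12.0954 + 9.6935 + 15.1831 + 12.1680 + 1.3573 + 1.0877 + 0.2988 + 0.2394 = 52.123

52.123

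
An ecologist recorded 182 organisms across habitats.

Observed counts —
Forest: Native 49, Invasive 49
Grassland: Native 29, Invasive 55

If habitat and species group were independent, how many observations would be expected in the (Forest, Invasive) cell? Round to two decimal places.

Row total (Forest) = 98; column total (Invasive) = 104; grand total N = 182.
Expected count = (row total × column total) / N = 98 × 104 / 182 = 56.00.

56.00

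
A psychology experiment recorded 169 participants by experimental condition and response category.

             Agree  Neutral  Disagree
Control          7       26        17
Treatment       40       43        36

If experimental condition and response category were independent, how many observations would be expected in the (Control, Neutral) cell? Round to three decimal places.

Row total (Control) = 50; column total (Neutral) = 69; grand total N = 169.
Expected count = (row total × column total) / N = 50 × 69 / 169 = 20.414.

20.414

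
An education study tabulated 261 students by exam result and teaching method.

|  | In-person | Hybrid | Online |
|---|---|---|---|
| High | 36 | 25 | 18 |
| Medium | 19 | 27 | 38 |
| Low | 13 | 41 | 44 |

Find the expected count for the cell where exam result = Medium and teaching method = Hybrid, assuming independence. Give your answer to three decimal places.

29.931

Row total (Medium) = 84; column total (Hybrid) = 93; grand total N = 261.
Expected count = (row total × column total) / N = 84 × 93 / 261 = 29.931.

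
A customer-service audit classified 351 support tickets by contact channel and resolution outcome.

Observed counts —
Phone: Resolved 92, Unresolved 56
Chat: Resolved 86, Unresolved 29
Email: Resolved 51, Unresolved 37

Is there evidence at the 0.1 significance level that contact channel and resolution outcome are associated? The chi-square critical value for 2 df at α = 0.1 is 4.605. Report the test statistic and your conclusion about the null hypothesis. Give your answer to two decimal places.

Row totals: 148, 115, 88. Column totals: 229, 122. Grand total N = 351.
Expected counts (row total × column total / N):
  Phone, Resolved: 148×229/351 = 96.558
  Phone, Unresolved: 148×122/351 = 51.442
  Chat, Resolved: 115×229/351 = 75.028
  Chat, Unresolved: 115×122/351 = 39.972
  Email, Resolved: 88×229/351 = 57.413
  Email, Unresolved: 88×122/351 = 30.587
Contributions (O − E)²/E:
  (92 − 96.558)²/96.558 = 0.2152
  (56 − 51.442)²/51.442 = 0.4039
  (86 − 75.028)²/75.028 = 1.6045
  (29 − 39.972)²/39.972 = 3.0117
  (51 − 57.413)²/57.413 = 0.7163
  (37 − 30.587)²/30.587 = 1.3446
χ² = 0.2152 + 0.4039 + 1.6045 + 3.0117 + 0.7163 + 1.3446 = 7.30
df = (3−1)(2−1) = 2. Since 7.30 > 4.605, reject the null hypothesis of independence at α = 0.1.

7.30; reject H₀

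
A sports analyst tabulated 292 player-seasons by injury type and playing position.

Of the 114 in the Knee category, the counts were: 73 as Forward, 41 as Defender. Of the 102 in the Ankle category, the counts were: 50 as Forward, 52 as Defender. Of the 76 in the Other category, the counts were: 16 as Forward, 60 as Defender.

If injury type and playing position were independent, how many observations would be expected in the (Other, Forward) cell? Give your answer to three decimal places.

36.178

Row total (Other) = 76; column total (Forward) = 139; grand total N = 292.
Expected count = (row total × column total) / N = 76 × 139 / 292 = 36.178.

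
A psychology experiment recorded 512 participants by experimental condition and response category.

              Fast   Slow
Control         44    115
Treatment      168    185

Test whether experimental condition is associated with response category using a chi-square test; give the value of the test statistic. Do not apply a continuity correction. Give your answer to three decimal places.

Row totals: 159, 353. Column totals: 212, 300. Grand total N = 512.
Expected counts (row total × column total / N):
  Control, Fast: 159×212/512 = 65.8359
  Control, Slow: 159×300/512 = 93.1641
  Treatment, Fast: 353×212/512 = 146.1641
  Treatment, Slow: 353×300/512 = 206.8359
Contributions (O − E)²/E:
  (44 − 65.8359)²/65.8359 = 7.2423
  (115 − 93.1641)²/93.1641 = 5.1179
  (168 − 146.1641)²/146.1641 = 3.2621
  (185 − 206.8359)²/206.8359 = 2.3052
χ² = 7.2423 + 5.1179 + 3.2621 + 2.3052 = 17.928

17.928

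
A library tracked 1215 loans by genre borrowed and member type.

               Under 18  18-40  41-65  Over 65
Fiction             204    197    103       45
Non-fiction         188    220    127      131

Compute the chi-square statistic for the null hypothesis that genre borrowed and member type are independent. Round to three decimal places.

35.511

Row totals: 549, 666. Column totals: 392, 417, 230, 176. Grand total N = 1215.
Expected counts (row total × column total / N):
  Fiction, Under 18: 549×392/1215 = 177.1259
  Fiction, 18-40: 549×417/1215 = 188.4222
  Fiction, 41-65: 549×230/1215 = 103.9259
  Fiction, Over 65: 549×176/1215 = 79.5259
  Non-fiction, Under 18: 666×392/1215 = 214.8741
  Non-fiction, 18-40: 666×417/1215 = 228.5778
  Non-fiction, 41-65: 666×230/1215 = 126.0741
  Non-fiction, Over 65: 666×176/1215 = 96.4741
Contributions (O − E)²/E:
  (204 − 177.1259)²/177.1259 = 4.0774
  (197 − 188.4222)²/188.4222 = 0.3905
  (103 − 103.9259)²/103.9259 = 0.0082
  (45 − 79.5259)²/79.5259 = 14.9893
  (188 − 214.8741)²/214.8741 = 3.3611
  (220 − 228.5778)²/228.5778 = 0.3219
  (127 − 126.0741)²/126.0741 = 0.0068
  (131 − 96.4741)²/96.4741 = 12.3560
χ² = 4.0774 + 0.3905 + 0.0082 + 14.9893 + 3.3611 + 0.3219 + 0.0068 + 12.3560 = 35.511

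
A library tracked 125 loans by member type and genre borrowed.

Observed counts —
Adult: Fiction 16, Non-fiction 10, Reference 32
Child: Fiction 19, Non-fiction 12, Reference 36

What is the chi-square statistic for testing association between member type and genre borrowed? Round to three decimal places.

Row totals: 58, 67. Column totals: 35, 22, 68. Grand total N = 125.
Expected counts (row total × column total / N):
  Adult, Fiction: 58×35/125 = 16.2400
  Adult, Non-fiction: 58×22/125 = 10.2080
  Adult, Reference: 58×68/125 = 31.5520
  Child, Fiction: 67×35/125 = 18.7600
  Child, Non-fiction: 67×22/125 = 11.7920
  Child, Reference: 67×68/125 = 36.4480
Contributions (O − E)²/E:
  (16 − 16.2400)²/16.2400 = 0.0035
  (10 − 10.2080)²/10.2080 = 0.0042
  (32 − 31.5520)²/31.5520 = 0.0064
  (19 − 18.7600)²/18.7600 = 0.0031
  (12 − 11.7920)²/11.7920 = 0.0037
  (36 − 36.4480)²/36.4480 = 0.0055
χ² = 0.0035 + 0.0042 + 0.0064 + 0.0031 + 0.0037 + 0.0055 = 0.026

0.026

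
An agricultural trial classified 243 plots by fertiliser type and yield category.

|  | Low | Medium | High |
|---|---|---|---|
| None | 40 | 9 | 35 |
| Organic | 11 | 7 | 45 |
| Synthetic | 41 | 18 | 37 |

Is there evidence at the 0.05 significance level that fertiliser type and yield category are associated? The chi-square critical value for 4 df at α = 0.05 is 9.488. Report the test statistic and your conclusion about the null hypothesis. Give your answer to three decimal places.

21.870; reject H₀

Row totals: 84, 63, 96. Column totals: 92, 34, 117. Grand total N = 243.
Expected counts (row total × column total / N):
  None, Low: 84×92/243 = 31.8025
  None, Medium: 84×34/243 = 11.7531
  None, High: 84×117/243 = 40.4444
  Organic, Low: 63×92/243 = 23.8519
  Organic, Medium: 63×34/243 = 8.8148
  Organic, High: 63×117/243 = 30.3333
  Synthetic, Low: 96×92/243 = 36.3457
  Synthetic, Medium: 96×34/243 = 13.4321
  Synthetic, High: 96×117/243 = 46.2222
Contributions (O − E)²/E:
  (40 − 31.8025)²/31.8025 = 2.1130
  (9 − 11.7531)²/11.7531 = 0.6449
  (35 − 40.4444)²/40.4444 = 0.7329
  (11 − 23.8519)²/23.8519 = 6.9249
  (7 − 8.8148)²/8.8148 = 0.3736
  (45 − 30.3333)²/30.3333 = 7.0916
  (41 − 36.3457)²/36.3457 = 0.5960
  (18 − 13.4321)²/13.4321 = 1.5534
  (37 − 46.2222)²/46.2222 = 1.8400
χ² = 2.1130 + 0.6449 + 0.7329 + 6.9249 + 0.3736 + 7.0916 + 0.5960 + 1.5534 + 1.8400 = 21.870
df = (3−1)(3−1) = 4. Since 21.870 > 9.488, reject the null hypothesis of independence at α = 0.05.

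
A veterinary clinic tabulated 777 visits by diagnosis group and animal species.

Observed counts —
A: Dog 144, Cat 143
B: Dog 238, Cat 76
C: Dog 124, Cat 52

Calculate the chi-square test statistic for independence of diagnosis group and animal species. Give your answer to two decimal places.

46.19

Row totals: 287, 314, 176. Column totals: 506, 271. Grand total N = 777.
Expected counts (row total × column total / N):
  A, Dog: 287×506/777 = 186.901
  A, Cat: 287×271/777 = 100.099
  B, Dog: 314×506/777 = 204.484
  B, Cat: 314×271/777 = 109.516
  C, Dog: 176×506/777 = 114.615
  C, Cat: 176×271/777 = 61.385
Contributions (O − E)²/E:
  (144 − 186.901)²/186.901 = 9.8474
  (143 − 100.099)²/100.099 = 18.3868
  (238 − 204.484)²/204.484 = 5.4934
  (76 − 109.516)²/109.516 = 10.2572
  (124 − 114.615)²/114.615 = 0.7685
  (52 − 61.385)²/61.385 = 1.4348
χ² = 9.8474 + 18.3868 + 5.4934 + 10.2572 + 0.7685 + 1.4348 = 46.19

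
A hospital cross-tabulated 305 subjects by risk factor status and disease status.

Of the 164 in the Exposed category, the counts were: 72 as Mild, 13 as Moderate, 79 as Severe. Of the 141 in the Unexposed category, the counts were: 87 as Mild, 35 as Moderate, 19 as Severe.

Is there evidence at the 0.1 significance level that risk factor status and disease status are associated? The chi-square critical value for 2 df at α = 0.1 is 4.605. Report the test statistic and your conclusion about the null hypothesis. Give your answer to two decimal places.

Row totals: 164, 141. Column totals: 159, 48, 98. Grand total N = 305.
Expected counts (row total × column total / N):
  Exposed, Mild: 164×159/305 = 85.4951
  Exposed, Moderate: 164×48/305 = 25.8098
  Exposed, Severe: 164×98/305 = 52.6951
  Unexposed, Mild: 141×159/305 = 73.5049
  Unexposed, Moderate: 141×48/305 = 22.1902
  Unexposed, Severe: 141×98/305 = 45.3049
Contributions (O − E)²/E:
  (72 − 85.4951)²/85.4951 = 2.1302
  (13 − 25.8098)²/25.8098 = 6.3577
  (79 − 52.6951)²/52.6951 = 13.1312
  (87 − 73.5049)²/73.5049 = 2.4776
  (35 − 22.1902)²/22.1902 = 7.3947
  (19 − 45.3049)²/45.3049 = 15.2731
χ² = 2.1302 + 6.3577 + 13.1312 + 2.4776 + 7.3947 + 15.2731 = 46.76
df = (2−1)(3−1) = 2. Since 46.76 > 4.605, reject the null hypothesis of independence at α = 0.1.

46.76; reject H₀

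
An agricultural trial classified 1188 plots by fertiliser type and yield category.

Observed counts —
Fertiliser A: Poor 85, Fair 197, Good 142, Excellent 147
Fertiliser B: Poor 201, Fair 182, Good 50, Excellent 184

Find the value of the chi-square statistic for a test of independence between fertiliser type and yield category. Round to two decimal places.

94.22

Row totals: 571, 617. Column totals: 286, 379, 192, 331. Grand total N = 1188.
Expected counts (row total × column total / N):
  Fertiliser A, Poor: 571×286/1188 = 137.4630
  Fertiliser A, Fair: 571×379/1188 = 182.1625
  Fertiliser A, Good: 571×192/1188 = 92.2828
  Fertiliser A, Excellent: 571×331/1188 = 159.0918
  Fertiliser B, Poor: 617×286/1188 = 148.5370
  Fertiliser B, Fair: 617×379/1188 = 196.8375
  Fertiliser B, Good: 617×192/1188 = 99.7172
  Fertiliser B, Excellent: 617×331/1188 = 171.9082
Contributions (O − E)²/E:
  (85 − 137.4630)²/137.4630 = 20.0226
  (197 − 182.1625)²/182.1625 = 1.2085
  (142 − 92.2828)²/92.2828 = 26.7851
  (147 − 159.0918)²/159.0918 = 0.9190
  (201 − 148.5370)²/148.5370 = 18.5298
  (182 − 196.8375)²/196.8375 = 1.1184
  (50 − 99.7172)²/99.7172 = 24.7881
  (184 − 171.9082)²/171.9082 = 0.8505
χ² = 20.0226 + 1.2085 + 26.7851 + 0.9190 + 18.5298 + 1.1184 + 24.7881 + 0.8505 = 94.22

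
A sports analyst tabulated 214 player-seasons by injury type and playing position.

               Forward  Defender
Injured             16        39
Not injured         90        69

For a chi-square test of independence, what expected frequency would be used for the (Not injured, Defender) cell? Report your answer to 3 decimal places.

80.243

Row total (Not injured) = 159; column total (Defender) = 108; grand total N = 214.
Expected count = (row total × column total) / N = 159 × 108 / 214 = 80.243.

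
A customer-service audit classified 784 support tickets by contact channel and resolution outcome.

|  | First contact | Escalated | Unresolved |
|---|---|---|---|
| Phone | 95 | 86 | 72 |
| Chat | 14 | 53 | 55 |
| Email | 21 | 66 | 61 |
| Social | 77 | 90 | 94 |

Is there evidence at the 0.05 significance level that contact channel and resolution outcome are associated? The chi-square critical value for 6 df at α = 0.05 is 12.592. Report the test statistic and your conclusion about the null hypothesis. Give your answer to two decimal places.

44.01; reject H₀

Row totals: 253, 122, 148, 261. Column totals: 207, 295, 282. Grand total N = 784.
Expected counts (row total × column total / N):
  Phone, First contact: 253×207/784 = 66.7997
  Phone, Escalated: 253×295/784 = 95.1977
  Phone, Unresolved: 253×282/784 = 91.0026
  Chat, First contact: 122×207/784 = 32.2117
  Chat, Escalated: 122×295/784 = 45.9056
  Chat, Unresolved: 122×282/784 = 43.8827
  Email, First contact: 148×207/784 = 39.0765
  Email, Escalated: 148×295/784 = 55.6888
  Email, Unresolved: 148×282/784 = 53.2347
  Social, First contact: 261×207/784 = 68.9120
  Social, Escalated: 261×295/784 = 98.2079
  Social, Unresolved: 261×282/784 = 93.8801
Contributions (O − E)²/E:
  (95 − 66.7997)²/66.7997 = 11.9051
  (86 − 95.1977)²/95.1977 = 0.8887
  (72 − 91.0026)²/91.0026 = 3.9680
  (14 − 32.2117)²/32.2117 = 10.2964
  (53 − 45.9056)²/45.9056 = 1.0964
  (55 − 43.8827)²/43.8827 = 2.8165
  (21 − 39.0765)²/39.0765 = 8.3621
  (66 − 55.6888)²/55.6888 = 1.9092
  (61 − 53.2347)²/53.2347 = 1.1327
  (77 − 68.9120)²/68.9120 = 0.9493
  (90 − 98.2079)²/98.2079 = 0.6860
  (94 − 93.8801)²/93.8801 = 0.0002
χ² = 11.9051 + 0.8887 + 3.9680 + 10.2964 + 1.0964 + 2.8165 + 8.3621 + 1.9092 + 1.1327 + 0.9493 + 0.6860 + 0.0002 = 44.01
df = (4−1)(3−1) = 6. Since 44.01 > 12.592, reject the null hypothesis of independence at α = 0.05.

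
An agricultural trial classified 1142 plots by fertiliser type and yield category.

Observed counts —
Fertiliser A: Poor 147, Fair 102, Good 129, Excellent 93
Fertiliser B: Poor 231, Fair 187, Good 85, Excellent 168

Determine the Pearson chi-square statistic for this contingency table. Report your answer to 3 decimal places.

40.480

Row totals: 471, 671. Column totals: 378, 289, 214, 261. Grand total N = 1142.
Expected counts (row total × column total / N):
  Fertiliser A, Poor: 471×378/1142 = 155.9002
  Fertiliser A, Fair: 471×289/1142 = 119.1935
  Fertiliser A, Good: 471×214/1142 = 88.2609
  Fertiliser A, Excellent: 471×261/1142 = 107.6454
  Fertiliser B, Poor: 671×378/1142 = 222.0998
  Fertiliser B, Fair: 671×289/1142 = 169.8065
  Fertiliser B, Good: 671×214/1142 = 125.7391
  Fertiliser B, Excellent: 671×261/1142 = 153.3546
Contributions (O − E)²/E:
  (147 − 155.9002)²/155.9002 = 0.5081
  (102 − 119.1935)²/119.1935 = 2.4801
  (129 − 88.2609)²/88.2609 = 18.8042
  (93 − 107.6454)²/107.6454 = 1.9925
  (231 − 222.0998)²/222.0998 = 0.3567
  (187 − 169.8065)²/169.8065 = 1.7409
  (85 − 125.7391)²/125.7391 = 13.1993
  (168 − 153.3546)²/153.3546 = 1.3986
χ² = 0.5081 + 2.4801 + 18.8042 + 1.9925 + 0.3567 + 1.7409 + 13.1993 + 1.3986 = 40.480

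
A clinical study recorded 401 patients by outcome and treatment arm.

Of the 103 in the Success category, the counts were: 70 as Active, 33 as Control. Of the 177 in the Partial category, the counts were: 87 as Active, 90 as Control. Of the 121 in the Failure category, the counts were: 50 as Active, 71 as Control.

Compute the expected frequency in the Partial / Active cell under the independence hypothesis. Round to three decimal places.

Row total (Partial) = 177; column total (Active) = 207; grand total N = 401.
Expected count = (row total × column total) / N = 177 × 207 / 401 = 91.369.

91.369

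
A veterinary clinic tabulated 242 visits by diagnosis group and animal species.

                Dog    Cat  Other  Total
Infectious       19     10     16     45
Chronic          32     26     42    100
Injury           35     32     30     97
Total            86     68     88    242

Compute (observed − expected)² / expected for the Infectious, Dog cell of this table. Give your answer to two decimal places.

0.57

Row total (Infectious) = 45; column total (Dog) = 86; N = 242.
Expected count E = 45 × 86 / 242 = 15.992.
Contribution = (O − E)²/E = (19 − 15.992)² / 15.992 = 0.57.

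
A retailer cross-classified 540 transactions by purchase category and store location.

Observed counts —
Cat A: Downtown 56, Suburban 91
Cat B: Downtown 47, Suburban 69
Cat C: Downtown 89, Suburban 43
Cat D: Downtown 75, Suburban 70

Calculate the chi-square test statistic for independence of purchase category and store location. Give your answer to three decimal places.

28.645

Row totals: 147, 116, 132, 145. Column totals: 267, 273. Grand total N = 540.
Expected counts (row total × column total / N):
  Cat A, Downtown: 147×267/540 = 72.6833
  Cat A, Suburban: 147×273/540 = 74.3167
  Cat B, Downtown: 116×267/540 = 57.3556
  Cat B, Suburban: 116×273/540 = 58.6444
  Cat C, Downtown: 132×267/540 = 65.2667
  Cat C, Suburban: 132×273/540 = 66.7333
  Cat D, Downtown: 145×267/540 = 71.6944
  Cat D, Suburban: 145×273/540 = 73.3056
Contributions (O − E)²/E:
  (56 − 72.6833)²/72.6833 = 3.8294
  (91 − 74.3167)²/74.3167 = 3.7452
  (47 − 57.3556)²/57.3556 = 1.8697
  (69 − 58.6444)²/58.6444 = 1.8286
  (89 − 65.2667)²/65.2667 = 8.6303
  (43 − 66.7333)²/66.7333 = 8.4406
  (75 − 71.6944)²/71.6944 = 0.1524
  (70 − 73.3056)²/73.3056 = 0.1491
χ² = 3.8294 + 3.7452 + 1.8697 + 1.8286 + 8.6303 + 8.4406 + 0.1524 + 0.1491 = 28.645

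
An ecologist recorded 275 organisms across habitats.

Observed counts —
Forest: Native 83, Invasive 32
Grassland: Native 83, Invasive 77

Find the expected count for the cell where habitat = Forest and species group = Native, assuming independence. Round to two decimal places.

69.42

Row total (Forest) = 115; column total (Native) = 166; grand total N = 275.
Expected count = (row total × column total) / N = 115 × 166 / 275 = 69.42.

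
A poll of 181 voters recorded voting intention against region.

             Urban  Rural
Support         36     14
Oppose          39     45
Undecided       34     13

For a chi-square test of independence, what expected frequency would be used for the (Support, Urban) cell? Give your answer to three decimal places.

Row total (Support) = 50; column total (Urban) = 109; grand total N = 181.
Expected count = (row total × column total) / N = 50 × 109 / 181 = 30.110.

30.110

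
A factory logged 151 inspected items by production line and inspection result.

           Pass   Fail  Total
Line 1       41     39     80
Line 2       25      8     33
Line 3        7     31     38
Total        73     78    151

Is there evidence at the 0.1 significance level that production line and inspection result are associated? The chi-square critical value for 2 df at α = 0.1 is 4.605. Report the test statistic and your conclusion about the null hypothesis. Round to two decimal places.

23.83; reject H₀

Grand total N = 151.
Expected counts (row total × column total / N):
  Line 1, Pass: 80×73/151 = 38.675
  Line 1, Fail: 80×78/151 = 41.325
  Line 2, Pass: 33×73/151 = 15.954
  Line 2, Fail: 33×78/151 = 17.046
  Line 3, Pass: 38×73/151 = 18.371
  Line 3, Fail: 38×78/151 = 19.629
Contributions (O − E)²/E:
  (41 − 38.675)²/38.675 = 0.1398
  (39 − 41.325)²/41.325 = 0.1308
  (25 − 15.954)²/15.954 = 5.1291
  (8 − 17.046)²/17.046 = 4.8005
  (7 − 18.371)²/18.371 = 7.0382
  (31 − 19.629)²/19.629 = 6.5872
χ² = 0.1398 + 0.1308 + 5.1291 + 4.8005 + 7.0382 + 6.5872 = 23.83
df = (3−1)(2−1) = 2. Since 23.83 > 4.605, reject the null hypothesis of independence at α = 0.1.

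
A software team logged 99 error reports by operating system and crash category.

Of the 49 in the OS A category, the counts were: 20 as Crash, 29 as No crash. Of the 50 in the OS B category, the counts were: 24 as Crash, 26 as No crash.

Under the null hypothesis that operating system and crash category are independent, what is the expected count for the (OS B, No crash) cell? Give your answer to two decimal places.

Row total (OS B) = 50; column total (No crash) = 55; grand total N = 99.
Expected count = (row total × column total) / N = 50 × 55 / 99 = 27.78.

27.78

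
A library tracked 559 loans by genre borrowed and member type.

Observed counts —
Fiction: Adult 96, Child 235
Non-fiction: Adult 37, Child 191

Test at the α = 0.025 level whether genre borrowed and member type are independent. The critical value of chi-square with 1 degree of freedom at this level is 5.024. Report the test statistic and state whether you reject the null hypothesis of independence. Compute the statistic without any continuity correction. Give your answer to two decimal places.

12.15; reject H₀

Row totals: 331, 228. Column totals: 133, 426. Grand total N = 559.
Expected counts (row total × column total / N):
  Fiction, Adult: 331×133/559 = 78.753
  Fiction, Child: 331×426/559 = 252.247
  Non-fiction, Adult: 228×133/559 = 54.247
  Non-fiction, Child: 228×426/559 = 173.753
Contributions (O − E)²/E:
  (96 − 78.753)²/78.753 = 3.7771
  (235 − 252.247)²/252.247 = 1.1792
  (37 − 54.247)²/54.247 = 5.4834
  (191 − 173.753)²/173.753 = 1.7120
χ² = 3.7771 + 1.1792 + 5.4834 + 1.7120 = 12.15
df = (2−1)(2−1) = 1. Since 12.15 > 5.024, reject the null hypothesis of independence at α = 0.025.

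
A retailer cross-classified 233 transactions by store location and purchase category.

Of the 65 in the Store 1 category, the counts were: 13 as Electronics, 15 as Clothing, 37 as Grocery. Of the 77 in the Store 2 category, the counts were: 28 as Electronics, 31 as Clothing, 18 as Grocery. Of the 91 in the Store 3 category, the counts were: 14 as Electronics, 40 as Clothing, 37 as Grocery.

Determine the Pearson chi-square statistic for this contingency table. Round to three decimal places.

23.199

Row totals: 65, 77, 91. Column totals: 55, 86, 92. Grand total N = 233.
Expected counts (row total × column total / N):
  Store 1, Electronics: 65×55/233 = 15.3433
  Store 1, Clothing: 65×86/233 = 23.9914
  Store 1, Grocery: 65×92/233 = 25.6652
  Store 2, Electronics: 77×55/233 = 18.1760
  Store 2, Clothing: 77×86/233 = 28.4206
  Store 2, Grocery: 77×92/233 = 30.4034
  Store 3, Electronics: 91×55/233 = 21.4807
  Store 3, Clothing: 91×86/233 = 33.5880
  Store 3, Grocery: 91×92/233 = 35.9313
Contributions (O − E)²/E:
  (13 − 15.3433)²/15.3433 = 0.3579
  (15 − 23.9914)²/23.9914 = 3.3698
  (37 − 25.6652)²/25.6652 = 5.0059
  (28 − 18.1760)²/18.1760 = 5.3098
  (31 − 28.4206)²/28.4206 = 0.2341
  (18 − 30.4034)²/30.4034 = 5.0601
  (14 − 21.4807)²/21.4807 = 2.6052
  (40 − 33.5880)²/33.5880 = 1.2241
  (37 − 35.9313)²/35.9313 = 0.0318
χ² = 0.3579 + 3.3698 + 5.0059 + 5.3098 + 0.2341 + 5.0601 + 2.6052 + 1.2241 + 0.0318 = 23.199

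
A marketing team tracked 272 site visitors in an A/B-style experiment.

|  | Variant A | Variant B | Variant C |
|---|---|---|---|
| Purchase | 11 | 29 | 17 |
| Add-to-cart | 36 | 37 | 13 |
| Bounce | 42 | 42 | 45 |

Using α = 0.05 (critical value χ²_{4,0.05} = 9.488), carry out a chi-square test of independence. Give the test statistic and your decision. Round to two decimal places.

16.47; reject H₀

Row totals: 57, 86, 129. Column totals: 89, 108, 75. Grand total N = 272.
Expected counts (row total × column total / N):
  Purchase, Variant A: 57×89/272 = 18.651
  Purchase, Variant B: 57×108/272 = 22.632
  Purchase, Variant C: 57×75/272 = 15.717
  Add-to-cart, Variant A: 86×89/272 = 28.140
  Add-to-cart, Variant B: 86×108/272 = 34.147
  Add-to-cart, Variant C: 86×75/272 = 23.713
  Bounce, Variant A: 129×89/272 = 42.210
  Bounce, Variant B: 129×108/272 = 51.221
  Bounce, Variant C: 129×75/272 = 35.570
Contributions (O − E)²/E:
  (11 − 18.651)²/18.651 = 3.1386
  (29 − 22.632)²/22.632 = 1.7918
  (17 − 15.717)²/15.717 = 0.1047
  (36 − 28.140)²/28.140 = 2.1954
  (37 − 34.147)²/34.147 = 0.2384
  (13 − 23.713)²/23.713 = 4.8399
  (42 − 42.210)²/42.210 = 0.0010
  (42 − 51.221)²/51.221 = 1.6600
  (45 − 35.570)²/35.570 = 2.5000
χ² = 3.1386 + 1.7918 + 0.1047 + 2.1954 + 0.2384 + 4.8399 + 0.0010 + 1.6600 + 2.5000 = 16.47
df = (3−1)(3−1) = 4. Since 16.47 > 9.488, reject the null hypothesis of independence at α = 0.05.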